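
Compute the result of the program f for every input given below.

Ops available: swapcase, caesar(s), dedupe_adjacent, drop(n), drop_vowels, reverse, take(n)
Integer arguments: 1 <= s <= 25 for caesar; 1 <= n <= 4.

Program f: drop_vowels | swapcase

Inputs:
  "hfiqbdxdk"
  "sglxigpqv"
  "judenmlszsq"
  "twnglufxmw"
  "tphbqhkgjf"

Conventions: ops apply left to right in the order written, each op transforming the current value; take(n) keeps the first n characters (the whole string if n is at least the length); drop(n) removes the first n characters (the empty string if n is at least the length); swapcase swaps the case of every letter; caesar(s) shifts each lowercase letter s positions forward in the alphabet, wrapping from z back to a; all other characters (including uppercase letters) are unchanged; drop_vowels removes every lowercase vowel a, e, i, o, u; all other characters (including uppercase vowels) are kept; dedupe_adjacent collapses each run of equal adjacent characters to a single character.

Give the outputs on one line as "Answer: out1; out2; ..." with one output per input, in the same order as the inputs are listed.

Execution, op by op:
  "hfiqbdxdk" -> "hfqbdxdk" -> "HFQBDXDK"
  "sglxigpqv" -> "sglxgpqv" -> "SGLXGPQV"
  "judenmlszsq" -> "jdnmlszsq" -> "JDNMLSZSQ"
  "twnglufxmw" -> "twnglfxmw" -> "TWNGLFXMW"
  "tphbqhkgjf" -> "tphbqhkgjf" -> "TPHBQHKGJF"

"HFQBDXDK"; "SGLXGPQV"; "JDNMLSZSQ"; "TWNGLFXMW"; "TPHBQHKGJF"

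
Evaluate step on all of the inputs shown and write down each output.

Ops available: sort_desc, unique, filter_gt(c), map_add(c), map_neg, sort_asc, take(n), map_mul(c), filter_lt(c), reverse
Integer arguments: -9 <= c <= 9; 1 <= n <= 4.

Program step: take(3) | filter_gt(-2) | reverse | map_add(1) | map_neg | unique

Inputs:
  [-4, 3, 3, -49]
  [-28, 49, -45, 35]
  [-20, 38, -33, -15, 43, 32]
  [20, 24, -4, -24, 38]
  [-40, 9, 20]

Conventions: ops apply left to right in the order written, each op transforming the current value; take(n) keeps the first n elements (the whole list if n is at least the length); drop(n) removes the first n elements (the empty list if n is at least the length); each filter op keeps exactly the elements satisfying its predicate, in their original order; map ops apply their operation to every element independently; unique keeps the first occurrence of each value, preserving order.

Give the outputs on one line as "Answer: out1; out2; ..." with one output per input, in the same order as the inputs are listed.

Execution, op by op:
  [-4, 3, 3, -49] -> [-4, 3, 3] -> [3, 3] -> [3, 3] -> [4, 4] -> [-4, -4] -> [-4]
  [-28, 49, -45, 35] -> [-28, 49, -45] -> [49] -> [49] -> [50] -> [-50] -> [-50]
  [-20, 38, -33, -15, 43, 32] -> [-20, 38, -33] -> [38] -> [38] -> [39] -> [-39] -> [-39]
  [20, 24, -4, -24, 38] -> [20, 24, -4] -> [20, 24] -> [24, 20] -> [25, 21] -> [-25, -21] -> [-25, -21]
  [-40, 9, 20] -> [-40, 9, 20] -> [9, 20] -> [20, 9] -> [21, 10] -> [-21, -10] -> [-21, -10]

[-4]; [-50]; [-39]; [-25, -21]; [-21, -10]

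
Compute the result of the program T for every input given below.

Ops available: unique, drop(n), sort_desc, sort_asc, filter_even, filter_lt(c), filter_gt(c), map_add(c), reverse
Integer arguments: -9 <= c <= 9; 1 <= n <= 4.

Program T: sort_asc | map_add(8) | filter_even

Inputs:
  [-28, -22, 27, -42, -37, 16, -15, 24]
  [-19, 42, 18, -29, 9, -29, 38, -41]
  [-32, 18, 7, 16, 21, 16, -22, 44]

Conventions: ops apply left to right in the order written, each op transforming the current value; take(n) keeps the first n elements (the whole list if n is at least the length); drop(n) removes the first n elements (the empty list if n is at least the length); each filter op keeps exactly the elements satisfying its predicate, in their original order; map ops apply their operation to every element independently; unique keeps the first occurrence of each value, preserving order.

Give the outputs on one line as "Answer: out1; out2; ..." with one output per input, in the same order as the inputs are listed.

[-34, -20, -14, 24, 32]; [26, 46, 50]; [-24, -14, 24, 24, 26, 52]

Execution, op by op:
  [-28, -22, 27, -42, -37, 16, -15, 24] -> [-42, -37, -28, -22, -15, 16, 24, 27] -> [-34, -29, -20, -14, -7, 24, 32, 35] -> [-34, -20, -14, 24, 32]
  [-19, 42, 18, -29, 9, -29, 38, -41] -> [-41, -29, -29, -19, 9, 18, 38, 42] -> [-33, -21, -21, -11, 17, 26, 46, 50] -> [26, 46, 50]
  [-32, 18, 7, 16, 21, 16, -22, 44] -> [-32, -22, 7, 16, 16, 18, 21, 44] -> [-24, -14, 15, 24, 24, 26, 29, 52] -> [-24, -14, 24, 24, 26, 52]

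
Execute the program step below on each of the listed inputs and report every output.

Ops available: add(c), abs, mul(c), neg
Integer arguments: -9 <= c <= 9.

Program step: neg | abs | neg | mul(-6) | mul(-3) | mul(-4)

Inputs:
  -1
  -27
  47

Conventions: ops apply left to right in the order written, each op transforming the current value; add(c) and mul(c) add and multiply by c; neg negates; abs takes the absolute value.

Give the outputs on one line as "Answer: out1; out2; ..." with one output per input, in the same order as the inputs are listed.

72; 1944; 3384

Execution, op by op:
  -1 -> 1 -> 1 -> -1 -> 6 -> -18 -> 72
  -27 -> 27 -> 27 -> -27 -> 162 -> -486 -> 1944
  47 -> -47 -> 47 -> -47 -> 282 -> -846 -> 3384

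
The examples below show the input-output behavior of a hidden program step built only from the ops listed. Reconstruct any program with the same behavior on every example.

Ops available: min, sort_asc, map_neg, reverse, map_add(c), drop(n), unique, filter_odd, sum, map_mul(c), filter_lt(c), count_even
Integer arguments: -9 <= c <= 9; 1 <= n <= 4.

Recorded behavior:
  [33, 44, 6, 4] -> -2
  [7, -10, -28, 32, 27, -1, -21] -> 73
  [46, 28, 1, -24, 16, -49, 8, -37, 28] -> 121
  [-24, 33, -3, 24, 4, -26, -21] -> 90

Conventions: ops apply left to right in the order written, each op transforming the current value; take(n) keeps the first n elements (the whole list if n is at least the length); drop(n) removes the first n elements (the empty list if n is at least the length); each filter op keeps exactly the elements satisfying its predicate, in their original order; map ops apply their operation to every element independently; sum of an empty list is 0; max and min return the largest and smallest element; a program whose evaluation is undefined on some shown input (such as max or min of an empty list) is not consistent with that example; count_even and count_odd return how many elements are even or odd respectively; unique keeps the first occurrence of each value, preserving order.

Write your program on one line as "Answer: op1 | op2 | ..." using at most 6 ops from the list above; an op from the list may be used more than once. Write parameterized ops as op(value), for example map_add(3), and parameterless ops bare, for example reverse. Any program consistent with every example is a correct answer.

map_add(-3) | filter_lt(7) | map_add(-1) | map_neg | sum

Check, running the answer program on each example:
  [33, 44, 6, 4] -> [30, 41, 3, 1] -> [3, 1] -> [2, 0] -> [-2, 0] -> -2
  [7, -10, -28, 32, 27, -1, -21] -> [4, -13, -31, 29, 24, -4, -24] -> [4, -13, -31, -4, -24] -> [3, -14, -32, -5, -25] -> [-3, 14, 32, 5, 25] -> 73
  [46, 28, 1, -24, 16, -49, 8, -37, 28] -> [43, 25, -2, -27, 13, -52, 5, -40, 25] -> [-2, -27, -52, 5, -40] -> [-3, -28, -53, 4, -41] -> [3, 28, 53, -4, 41] -> 121
  [-24, 33, -3, 24, 4, -26, -21] -> [-27, 30, -6, 21, 1, -29, -24] -> [-27, -6, 1, -29, -24] -> [-28, -7, 0, -30, -25] -> [28, 7, 0, 30, 25] -> 90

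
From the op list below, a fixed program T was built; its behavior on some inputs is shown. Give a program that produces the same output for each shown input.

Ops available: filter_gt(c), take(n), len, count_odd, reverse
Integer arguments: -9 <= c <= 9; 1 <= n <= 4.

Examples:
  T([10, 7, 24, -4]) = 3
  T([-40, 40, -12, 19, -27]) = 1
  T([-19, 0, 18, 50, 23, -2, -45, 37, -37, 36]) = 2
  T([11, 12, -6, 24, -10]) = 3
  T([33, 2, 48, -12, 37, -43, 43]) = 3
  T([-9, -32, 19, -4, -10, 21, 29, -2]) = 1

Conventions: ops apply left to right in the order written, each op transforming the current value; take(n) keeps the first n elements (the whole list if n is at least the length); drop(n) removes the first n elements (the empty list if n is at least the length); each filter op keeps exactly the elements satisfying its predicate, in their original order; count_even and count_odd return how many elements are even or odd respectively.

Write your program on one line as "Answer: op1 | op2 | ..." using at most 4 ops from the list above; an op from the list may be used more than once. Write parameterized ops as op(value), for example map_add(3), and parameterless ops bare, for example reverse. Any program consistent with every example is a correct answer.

take(3) | filter_gt(-8) | len

Check, running the answer program on each example:
  [10, 7, 24, -4] -> [10, 7, 24] -> [10, 7, 24] -> 3
  [-40, 40, -12, 19, -27] -> [-40, 40, -12] -> [40] -> 1
  [-19, 0, 18, 50, 23, -2, -45, 37, -37, 36] -> [-19, 0, 18] -> [0, 18] -> 2
  [11, 12, -6, 24, -10] -> [11, 12, -6] -> [11, 12, -6] -> 3
  [33, 2, 48, -12, 37, -43, 43] -> [33, 2, 48] -> [33, 2, 48] -> 3
  [-9, -32, 19, -4, -10, 21, 29, -2] -> [-9, -32, 19] -> [19] -> 1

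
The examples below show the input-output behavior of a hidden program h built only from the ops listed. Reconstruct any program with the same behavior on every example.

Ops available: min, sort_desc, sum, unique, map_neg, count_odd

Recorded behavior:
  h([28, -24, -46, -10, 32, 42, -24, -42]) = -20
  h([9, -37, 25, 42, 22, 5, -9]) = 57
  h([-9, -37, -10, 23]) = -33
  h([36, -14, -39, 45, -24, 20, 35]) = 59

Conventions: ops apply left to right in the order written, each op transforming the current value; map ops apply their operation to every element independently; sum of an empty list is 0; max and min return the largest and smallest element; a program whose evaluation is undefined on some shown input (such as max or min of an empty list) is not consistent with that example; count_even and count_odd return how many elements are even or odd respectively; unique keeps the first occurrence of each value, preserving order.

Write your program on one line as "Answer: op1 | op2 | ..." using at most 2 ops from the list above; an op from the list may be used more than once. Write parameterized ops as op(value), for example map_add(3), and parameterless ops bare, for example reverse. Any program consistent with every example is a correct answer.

unique | sum

Check, running the answer program on each example:
  [28, -24, -46, -10, 32, 42, -24, -42] -> [28, -24, -46, -10, 32, 42, -42] -> -20
  [9, -37, 25, 42, 22, 5, -9] -> [9, -37, 25, 42, 22, 5, -9] -> 57
  [-9, -37, -10, 23] -> [-9, -37, -10, 23] -> -33
  [36, -14, -39, 45, -24, 20, 35] -> [36, -14, -39, 45, -24, 20, 35] -> 59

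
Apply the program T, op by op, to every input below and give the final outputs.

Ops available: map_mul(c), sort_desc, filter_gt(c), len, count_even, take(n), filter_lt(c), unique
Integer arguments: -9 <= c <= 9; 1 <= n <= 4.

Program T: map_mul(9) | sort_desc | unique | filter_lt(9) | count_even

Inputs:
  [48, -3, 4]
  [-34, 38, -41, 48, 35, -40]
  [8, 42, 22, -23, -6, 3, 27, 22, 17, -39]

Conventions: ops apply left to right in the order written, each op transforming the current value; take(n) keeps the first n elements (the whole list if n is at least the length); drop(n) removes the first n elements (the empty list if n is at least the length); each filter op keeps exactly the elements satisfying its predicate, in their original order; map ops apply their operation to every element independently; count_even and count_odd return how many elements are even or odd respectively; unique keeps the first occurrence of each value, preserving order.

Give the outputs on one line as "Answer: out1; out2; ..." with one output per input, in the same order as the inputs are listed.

0; 2; 1

Execution, op by op:
  [48, -3, 4] -> [432, -27, 36] -> [432, 36, -27] -> [432, 36, -27] -> [-27] -> 0
  [-34, 38, -41, 48, 35, -40] -> [-306, 342, -369, 432, 315, -360] -> [432, 342, 315, -306, -360, -369] -> [432, 342, 315, -306, -360, -369] -> [-306, -360, -369] -> 2
  [8, 42, 22, -23, -6, 3, 27, 22, 17, -39] -> [72, 378, 198, -207, -54, 27, 243, 198, 153, -351] -> [378, 243, 198, 198, 153, 72, 27, -54, -207, -351] -> [378, 243, 198, 153, 72, 27, -54, -207, -351] -> [-54, -207, -351] -> 1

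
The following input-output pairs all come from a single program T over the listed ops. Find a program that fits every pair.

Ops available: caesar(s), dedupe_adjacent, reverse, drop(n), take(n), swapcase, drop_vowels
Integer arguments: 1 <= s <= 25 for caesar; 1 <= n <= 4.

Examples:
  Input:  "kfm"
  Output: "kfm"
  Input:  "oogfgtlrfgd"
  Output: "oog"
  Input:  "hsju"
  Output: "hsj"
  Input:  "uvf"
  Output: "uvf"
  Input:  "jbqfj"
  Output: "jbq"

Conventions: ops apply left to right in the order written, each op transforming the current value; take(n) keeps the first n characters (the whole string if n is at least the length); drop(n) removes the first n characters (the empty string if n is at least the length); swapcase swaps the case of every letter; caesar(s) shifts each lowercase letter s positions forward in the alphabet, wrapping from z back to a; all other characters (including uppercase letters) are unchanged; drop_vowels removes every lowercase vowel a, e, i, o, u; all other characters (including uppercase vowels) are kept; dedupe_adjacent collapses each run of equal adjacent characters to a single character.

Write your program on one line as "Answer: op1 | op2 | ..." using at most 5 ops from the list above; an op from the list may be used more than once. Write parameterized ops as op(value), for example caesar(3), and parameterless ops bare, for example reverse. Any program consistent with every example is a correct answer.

caesar(21) | caesar(17) | take(3) | caesar(14)

Check, running the answer program on each example:
  "kfm" -> "fah" -> "wry" -> "wry" -> "kfm"
  "oogfgtlrfgd" -> "jjbabogmaby" -> "aasrsfxdrsp" -> "aas" -> "oog"
  "hsju" -> "cnep" -> "tevg" -> "tev" -> "hsj"
  "uvf" -> "pqa" -> "ghr" -> "ghr" -> "uvf"
  "jbqfj" -> "ewlae" -> "vncrv" -> "vnc" -> "jbq"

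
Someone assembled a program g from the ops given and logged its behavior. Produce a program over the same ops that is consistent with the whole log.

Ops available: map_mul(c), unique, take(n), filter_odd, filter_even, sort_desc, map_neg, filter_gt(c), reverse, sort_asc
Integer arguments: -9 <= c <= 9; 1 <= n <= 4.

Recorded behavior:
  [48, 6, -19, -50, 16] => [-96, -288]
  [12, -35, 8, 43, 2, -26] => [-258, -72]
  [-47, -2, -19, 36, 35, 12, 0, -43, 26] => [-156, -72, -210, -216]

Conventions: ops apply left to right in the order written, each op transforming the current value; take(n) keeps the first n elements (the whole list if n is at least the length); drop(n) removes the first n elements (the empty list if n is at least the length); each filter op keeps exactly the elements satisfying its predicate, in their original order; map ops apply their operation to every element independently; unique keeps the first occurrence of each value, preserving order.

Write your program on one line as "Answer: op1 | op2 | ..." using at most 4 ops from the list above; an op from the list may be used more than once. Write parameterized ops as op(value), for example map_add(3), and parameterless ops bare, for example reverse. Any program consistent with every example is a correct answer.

reverse | filter_gt(9) | map_mul(-6)

Check, running the answer program on each example:
  [48, 6, -19, -50, 16] -> [16, -50, -19, 6, 48] -> [16, 48] -> [-96, -288]
  [12, -35, 8, 43, 2, -26] -> [-26, 2, 43, 8, -35, 12] -> [43, 12] -> [-258, -72]
  [-47, -2, -19, 36, 35, 12, 0, -43, 26] -> [26, -43, 0, 12, 35, 36, -19, -2, -47] -> [26, 12, 35, 36] -> [-156, -72, -210, -216]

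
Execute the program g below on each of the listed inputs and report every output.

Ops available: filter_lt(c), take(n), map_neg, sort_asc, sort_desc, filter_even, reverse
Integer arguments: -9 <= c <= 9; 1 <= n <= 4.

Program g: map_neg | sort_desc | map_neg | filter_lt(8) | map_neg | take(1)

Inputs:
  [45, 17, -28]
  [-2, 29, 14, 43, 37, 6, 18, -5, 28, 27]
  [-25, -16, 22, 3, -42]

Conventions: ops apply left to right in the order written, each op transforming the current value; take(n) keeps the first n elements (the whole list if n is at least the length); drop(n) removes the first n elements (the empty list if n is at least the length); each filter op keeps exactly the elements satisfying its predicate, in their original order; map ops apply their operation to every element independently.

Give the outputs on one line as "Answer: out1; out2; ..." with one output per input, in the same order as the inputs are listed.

[28]; [5]; [42]

Execution, op by op:
  [45, 17, -28] -> [-45, -17, 28] -> [28, -17, -45] -> [-28, 17, 45] -> [-28] -> [28] -> [28]
  [-2, 29, 14, 43, 37, 6, 18, -5, 28, 27] -> [2, -29, -14, -43, -37, -6, -18, 5, -28, -27] -> [5, 2, -6, -14, -18, -27, -28, -29, -37, -43] -> [-5, -2, 6, 14, 18, 27, 28, 29, 37, 43] -> [-5, -2, 6] -> [5, 2, -6] -> [5]
  [-25, -16, 22, 3, -42] -> [25, 16, -22, -3, 42] -> [42, 25, 16, -3, -22] -> [-42, -25, -16, 3, 22] -> [-42, -25, -16, 3] -> [42, 25, 16, -3] -> [42]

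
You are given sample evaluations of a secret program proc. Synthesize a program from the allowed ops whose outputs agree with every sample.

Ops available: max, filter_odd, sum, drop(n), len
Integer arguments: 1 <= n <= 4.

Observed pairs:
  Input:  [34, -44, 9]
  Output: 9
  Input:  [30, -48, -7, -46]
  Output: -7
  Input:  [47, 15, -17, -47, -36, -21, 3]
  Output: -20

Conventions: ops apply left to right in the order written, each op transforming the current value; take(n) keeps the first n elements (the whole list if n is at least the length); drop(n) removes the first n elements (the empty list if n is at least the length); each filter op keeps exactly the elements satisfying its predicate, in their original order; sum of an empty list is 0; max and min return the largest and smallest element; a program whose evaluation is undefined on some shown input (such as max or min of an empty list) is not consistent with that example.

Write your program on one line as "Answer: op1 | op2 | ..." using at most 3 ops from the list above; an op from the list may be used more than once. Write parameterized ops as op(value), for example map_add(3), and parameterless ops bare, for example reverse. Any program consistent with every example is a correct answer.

filter_odd | sum

Check, running the answer program on each example:
  [34, -44, 9] -> [9] -> 9
  [30, -48, -7, -46] -> [-7] -> -7
  [47, 15, -17, -47, -36, -21, 3] -> [47, 15, -17, -47, -21, 3] -> -20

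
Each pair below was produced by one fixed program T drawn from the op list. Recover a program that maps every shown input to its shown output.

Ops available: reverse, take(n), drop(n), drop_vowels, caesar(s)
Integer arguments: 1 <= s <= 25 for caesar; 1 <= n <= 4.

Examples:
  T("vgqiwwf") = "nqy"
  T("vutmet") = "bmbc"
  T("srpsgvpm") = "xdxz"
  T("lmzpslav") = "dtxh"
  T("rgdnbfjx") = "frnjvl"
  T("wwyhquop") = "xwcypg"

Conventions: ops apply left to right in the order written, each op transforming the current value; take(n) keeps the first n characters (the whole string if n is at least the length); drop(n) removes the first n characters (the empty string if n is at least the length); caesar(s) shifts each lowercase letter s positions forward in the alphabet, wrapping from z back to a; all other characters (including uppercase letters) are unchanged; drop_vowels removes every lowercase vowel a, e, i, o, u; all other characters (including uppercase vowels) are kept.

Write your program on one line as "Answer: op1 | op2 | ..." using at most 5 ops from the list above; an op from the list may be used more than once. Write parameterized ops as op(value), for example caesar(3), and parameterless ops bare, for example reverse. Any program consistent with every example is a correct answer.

drop(1) | reverse | caesar(8) | drop_vowels

Check, running the answer program on each example:
  "vgqiwwf" -> "gqiwwf" -> "fwwiqg" -> "neeqyo" -> "nqy"
  "vutmet" -> "utmet" -> "temtu" -> "bmubc" -> "bmbc"
  "srpsgvpm" -> "rpsgvpm" -> "mpvgspr" -> "uxdoaxz" -> "xdxz"
  "lmzpslav" -> "mzpslav" -> "valspzm" -> "ditaxhu" -> "dtxh"
  "rgdnbfjx" -> "gdnbfjx" -> "xjfbndg" -> "frnjvlo" -> "frnjvl"
  "wwyhquop" -> "wyhquop" -> "pouqhyw" -> "xwcypge" -> "xwcypg"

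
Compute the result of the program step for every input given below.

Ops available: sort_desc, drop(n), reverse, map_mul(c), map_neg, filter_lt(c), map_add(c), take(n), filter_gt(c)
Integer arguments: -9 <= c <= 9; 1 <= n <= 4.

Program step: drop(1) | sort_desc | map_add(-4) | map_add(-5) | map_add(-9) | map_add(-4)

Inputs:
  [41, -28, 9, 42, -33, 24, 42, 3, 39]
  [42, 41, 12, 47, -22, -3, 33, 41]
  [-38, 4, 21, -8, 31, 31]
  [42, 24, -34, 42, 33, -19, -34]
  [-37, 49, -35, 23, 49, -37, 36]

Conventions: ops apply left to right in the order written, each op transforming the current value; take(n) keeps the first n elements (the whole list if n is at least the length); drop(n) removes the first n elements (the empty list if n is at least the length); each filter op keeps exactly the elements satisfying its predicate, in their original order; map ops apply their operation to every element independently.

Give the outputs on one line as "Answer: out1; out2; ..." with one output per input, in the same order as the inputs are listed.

[20, 20, 17, 2, -13, -19, -50, -55]; [25, 19, 19, 11, -10, -25, -44]; [9, 9, -1, -18, -30]; [20, 11, 2, -41, -56, -56]; [27, 27, 14, 1, -57, -59]

Execution, op by op:
  [41, -28, 9, 42, -33, 24, 42, 3, 39] -> [-28, 9, 42, -33, 24, 42, 3, 39] -> [42, 42, 39, 24, 9, 3, -28, -33] -> [38, 38, 35, 20, 5, -1, -32, -37] -> [33, 33, 30, 15, 0, -6, -37, -42] -> [24, 24, 21, 6, -9, -15, -46, -51] -> [20, 20, 17, 2, -13, -19, -50, -55]
  [42, 41, 12, 47, -22, -3, 33, 41] -> [41, 12, 47, -22, -3, 33, 41] -> [47, 41, 41, 33, 12, -3, -22] -> [43, 37, 37, 29, 8, -7, -26] -> [38, 32, 32, 24, 3, -12, -31] -> [29, 23, 23, 15, -6, -21, -40] -> [25, 19, 19, 11, -10, -25, -44]
  [-38, 4, 21, -8, 31, 31] -> [4, 21, -8, 31, 31] -> [31, 31, 21, 4, -8] -> [27, 27, 17, 0, -12] -> [22, 22, 12, -5, -17] -> [13, 13, 3, -14, -26] -> [9, 9, -1, -18, -30]
  [42, 24, -34, 42, 33, -19, -34] -> [24, -34, 42, 33, -19, -34] -> [42, 33, 24, -19, -34, -34] -> [38, 29, 20, -23, -38, -38] -> [33, 24, 15, -28, -43, -43] -> [24, 15, 6, -37, -52, -52] -> [20, 11, 2, -41, -56, -56]
  [-37, 49, -35, 23, 49, -37, 36] -> [49, -35, 23, 49, -37, 36] -> [49, 49, 36, 23, -35, -37] -> [45, 45, 32, 19, -39, -41] -> [40, 40, 27, 14, -44, -46] -> [31, 31, 18, 5, -53, -55] -> [27, 27, 14, 1, -57, -59]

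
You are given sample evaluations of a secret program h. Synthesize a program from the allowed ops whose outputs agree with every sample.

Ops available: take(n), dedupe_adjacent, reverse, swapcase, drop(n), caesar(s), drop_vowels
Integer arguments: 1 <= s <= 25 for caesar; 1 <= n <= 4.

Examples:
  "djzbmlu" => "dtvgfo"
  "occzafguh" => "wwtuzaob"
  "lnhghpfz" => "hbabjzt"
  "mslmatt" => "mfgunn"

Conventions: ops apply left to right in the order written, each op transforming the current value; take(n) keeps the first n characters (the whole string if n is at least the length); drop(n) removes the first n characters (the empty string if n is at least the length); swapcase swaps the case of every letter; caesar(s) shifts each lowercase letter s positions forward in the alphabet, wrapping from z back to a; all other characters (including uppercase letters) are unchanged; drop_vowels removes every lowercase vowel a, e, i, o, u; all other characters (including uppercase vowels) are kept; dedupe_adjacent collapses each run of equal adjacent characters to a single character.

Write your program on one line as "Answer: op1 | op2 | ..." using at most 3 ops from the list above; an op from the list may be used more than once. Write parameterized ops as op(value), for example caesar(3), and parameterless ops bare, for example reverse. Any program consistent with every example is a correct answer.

caesar(20) | drop(1)

Check, running the answer program on each example:
  "djzbmlu" -> "xdtvgfo" -> "dtvgfo"
  "occzafguh" -> "iwwtuzaob" -> "wwtuzaob"
  "lnhghpfz" -> "fhbabjzt" -> "hbabjzt"
  "mslmatt" -> "gmfgunn" -> "mfgunn"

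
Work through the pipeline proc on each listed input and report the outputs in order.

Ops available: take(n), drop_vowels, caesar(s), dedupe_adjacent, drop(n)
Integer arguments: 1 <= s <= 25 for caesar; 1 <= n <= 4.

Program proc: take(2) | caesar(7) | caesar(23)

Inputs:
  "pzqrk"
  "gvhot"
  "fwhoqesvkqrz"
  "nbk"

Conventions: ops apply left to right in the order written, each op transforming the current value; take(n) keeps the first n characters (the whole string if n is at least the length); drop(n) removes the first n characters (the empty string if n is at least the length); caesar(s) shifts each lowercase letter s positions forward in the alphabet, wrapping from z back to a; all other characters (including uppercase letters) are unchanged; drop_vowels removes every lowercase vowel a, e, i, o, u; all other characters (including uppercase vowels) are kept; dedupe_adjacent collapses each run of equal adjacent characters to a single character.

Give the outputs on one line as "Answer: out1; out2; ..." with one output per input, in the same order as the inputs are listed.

Execution, op by op:
  "pzqrk" -> "pz" -> "wg" -> "td"
  "gvhot" -> "gv" -> "nc" -> "kz"
  "fwhoqesvkqrz" -> "fw" -> "md" -> "ja"
  "nbk" -> "nb" -> "ui" -> "rf"

"td"; "kz"; "ja"; "rf"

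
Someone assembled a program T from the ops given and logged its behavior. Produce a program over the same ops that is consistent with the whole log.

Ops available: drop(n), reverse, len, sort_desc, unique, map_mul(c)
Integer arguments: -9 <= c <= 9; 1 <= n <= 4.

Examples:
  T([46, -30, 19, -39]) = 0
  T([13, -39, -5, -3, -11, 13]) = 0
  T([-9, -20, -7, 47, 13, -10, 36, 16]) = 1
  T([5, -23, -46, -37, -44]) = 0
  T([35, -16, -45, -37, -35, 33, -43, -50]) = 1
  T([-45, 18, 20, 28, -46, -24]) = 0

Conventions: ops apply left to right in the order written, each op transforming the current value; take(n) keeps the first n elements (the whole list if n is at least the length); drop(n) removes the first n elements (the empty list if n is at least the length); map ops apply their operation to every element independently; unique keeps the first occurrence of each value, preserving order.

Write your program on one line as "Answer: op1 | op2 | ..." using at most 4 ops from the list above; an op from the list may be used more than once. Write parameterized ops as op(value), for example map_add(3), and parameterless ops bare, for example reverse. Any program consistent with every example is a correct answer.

sort_desc | drop(3) | drop(4) | len

Check, running the answer program on each example:
  [46, -30, 19, -39] -> [46, 19, -30, -39] -> [-39] -> [] -> 0
  [13, -39, -5, -3, -11, 13] -> [13, 13, -3, -5, -11, -39] -> [-5, -11, -39] -> [] -> 0
  [-9, -20, -7, 47, 13, -10, 36, 16] -> [47, 36, 16, 13, -7, -9, -10, -20] -> [13, -7, -9, -10, -20] -> [-20] -> 1
  [5, -23, -46, -37, -44] -> [5, -23, -37, -44, -46] -> [-44, -46] -> [] -> 0
  [35, -16, -45, -37, -35, 33, -43, -50] -> [35, 33, -16, -35, -37, -43, -45, -50] -> [-35, -37, -43, -45, -50] -> [-50] -> 1
  [-45, 18, 20, 28, -46, -24] -> [28, 20, 18, -24, -45, -46] -> [-24, -45, -46] -> [] -> 0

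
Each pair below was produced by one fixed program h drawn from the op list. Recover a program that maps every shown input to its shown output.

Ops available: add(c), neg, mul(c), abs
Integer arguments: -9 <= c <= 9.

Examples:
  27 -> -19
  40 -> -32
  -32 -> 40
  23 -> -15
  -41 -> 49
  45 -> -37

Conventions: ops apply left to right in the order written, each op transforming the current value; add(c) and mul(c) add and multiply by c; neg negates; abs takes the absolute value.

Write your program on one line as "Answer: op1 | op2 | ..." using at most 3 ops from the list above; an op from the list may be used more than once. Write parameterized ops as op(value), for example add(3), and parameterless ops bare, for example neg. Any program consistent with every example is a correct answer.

add(-4) | add(-4) | neg

Check, running the answer program on each example:
  27 -> 23 -> 19 -> -19
  40 -> 36 -> 32 -> -32
  -32 -> -36 -> -40 -> 40
  23 -> 19 -> 15 -> -15
  -41 -> -45 -> -49 -> 49
  45 -> 41 -> 37 -> -37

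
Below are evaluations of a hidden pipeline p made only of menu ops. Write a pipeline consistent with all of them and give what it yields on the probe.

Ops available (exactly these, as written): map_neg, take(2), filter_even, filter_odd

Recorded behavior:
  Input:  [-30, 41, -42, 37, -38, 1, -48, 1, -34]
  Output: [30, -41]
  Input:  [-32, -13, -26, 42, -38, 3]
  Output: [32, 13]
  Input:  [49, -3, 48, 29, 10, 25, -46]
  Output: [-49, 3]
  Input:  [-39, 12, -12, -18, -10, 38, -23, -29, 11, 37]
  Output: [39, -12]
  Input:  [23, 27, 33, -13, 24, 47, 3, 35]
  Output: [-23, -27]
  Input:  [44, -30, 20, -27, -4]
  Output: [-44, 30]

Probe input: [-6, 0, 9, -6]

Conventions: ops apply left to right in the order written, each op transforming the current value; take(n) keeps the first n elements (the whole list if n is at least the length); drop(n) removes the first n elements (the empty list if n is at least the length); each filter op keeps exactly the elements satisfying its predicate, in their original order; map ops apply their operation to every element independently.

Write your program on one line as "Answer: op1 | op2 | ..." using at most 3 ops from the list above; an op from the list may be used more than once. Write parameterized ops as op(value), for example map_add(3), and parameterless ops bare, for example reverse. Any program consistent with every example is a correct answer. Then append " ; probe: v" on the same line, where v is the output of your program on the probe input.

map_neg | take(2) ; probe: [6, 0]

Check, running the answer program on each example:
  [-30, 41, -42, 37, -38, 1, -48, 1, -34] -> [30, -41, 42, -37, 38, -1, 48, -1, 34] -> [30, -41]
  [-32, -13, -26, 42, -38, 3] -> [32, 13, 26, -42, 38, -3] -> [32, 13]
  [49, -3, 48, 29, 10, 25, -46] -> [-49, 3, -48, -29, -10, -25, 46] -> [-49, 3]
  [-39, 12, -12, -18, -10, 38, -23, -29, 11, 37] -> [39, -12, 12, 18, 10, -38, 23, 29, -11, -37] -> [39, -12]
  [23, 27, 33, -13, 24, 47, 3, 35] -> [-23, -27, -33, 13, -24, -47, -3, -35] -> [-23, -27]
  [44, -30, 20, -27, -4] -> [-44, 30, -20, 27, 4] -> [-44, 30]
  probe: [-6, 0, 9, -6] -> [6, 0, -9, 6] -> [6, 0]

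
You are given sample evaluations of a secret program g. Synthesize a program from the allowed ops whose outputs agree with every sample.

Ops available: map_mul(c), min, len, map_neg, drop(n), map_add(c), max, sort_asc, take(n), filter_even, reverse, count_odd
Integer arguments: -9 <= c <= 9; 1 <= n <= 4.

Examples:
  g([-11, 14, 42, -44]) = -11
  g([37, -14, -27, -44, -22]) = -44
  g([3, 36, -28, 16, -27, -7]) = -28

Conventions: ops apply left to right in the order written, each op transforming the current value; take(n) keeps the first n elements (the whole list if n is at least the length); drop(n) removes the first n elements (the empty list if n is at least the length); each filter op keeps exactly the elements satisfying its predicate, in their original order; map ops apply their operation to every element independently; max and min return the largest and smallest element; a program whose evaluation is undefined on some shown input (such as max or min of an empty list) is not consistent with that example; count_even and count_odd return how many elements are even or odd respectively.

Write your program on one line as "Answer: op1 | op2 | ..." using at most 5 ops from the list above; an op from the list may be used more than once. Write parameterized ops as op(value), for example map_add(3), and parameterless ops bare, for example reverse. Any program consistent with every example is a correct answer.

reverse | drop(1) | sort_asc | min

Check, running the answer program on each example:
  [-11, 14, 42, -44] -> [-44, 42, 14, -11] -> [42, 14, -11] -> [-11, 14, 42] -> -11
  [37, -14, -27, -44, -22] -> [-22, -44, -27, -14, 37] -> [-44, -27, -14, 37] -> [-44, -27, -14, 37] -> -44
  [3, 36, -28, 16, -27, -7] -> [-7, -27, 16, -28, 36, 3] -> [-27, 16, -28, 36, 3] -> [-28, -27, 3, 16, 36] -> -28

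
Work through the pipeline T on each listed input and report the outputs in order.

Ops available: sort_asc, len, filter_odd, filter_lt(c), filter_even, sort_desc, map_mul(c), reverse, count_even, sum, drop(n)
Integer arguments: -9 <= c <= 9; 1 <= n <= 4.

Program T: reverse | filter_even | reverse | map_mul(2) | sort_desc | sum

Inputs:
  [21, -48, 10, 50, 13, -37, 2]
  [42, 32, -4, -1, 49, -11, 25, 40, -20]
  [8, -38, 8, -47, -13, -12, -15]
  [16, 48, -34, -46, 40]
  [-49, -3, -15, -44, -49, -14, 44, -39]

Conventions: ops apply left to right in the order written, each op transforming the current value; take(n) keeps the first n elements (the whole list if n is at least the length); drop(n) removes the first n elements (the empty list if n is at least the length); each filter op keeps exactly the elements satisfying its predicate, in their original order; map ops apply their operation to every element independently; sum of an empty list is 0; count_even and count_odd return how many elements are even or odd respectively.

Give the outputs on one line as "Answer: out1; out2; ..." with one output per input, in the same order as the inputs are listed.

28; 180; -68; 48; -28

Execution, op by op:
  [21, -48, 10, 50, 13, -37, 2] -> [2, -37, 13, 50, 10, -48, 21] -> [2, 50, 10, -48] -> [-48, 10, 50, 2] -> [-96, 20, 100, 4] -> [100, 20, 4, -96] -> 28
  [42, 32, -4, -1, 49, -11, 25, 40, -20] -> [-20, 40, 25, -11, 49, -1, -4, 32, 42] -> [-20, 40, -4, 32, 42] -> [42, 32, -4, 40, -20] -> [84, 64, -8, 80, -40] -> [84, 80, 64, -8, -40] -> 180
  [8, -38, 8, -47, -13, -12, -15] -> [-15, -12, -13, -47, 8, -38, 8] -> [-12, 8, -38, 8] -> [8, -38, 8, -12] -> [16, -76, 16, -24] -> [16, 16, -24, -76] -> -68
  [16, 48, -34, -46, 40] -> [40, -46, -34, 48, 16] -> [40, -46, -34, 48, 16] -> [16, 48, -34, -46, 40] -> [32, 96, -68, -92, 80] -> [96, 80, 32, -68, -92] -> 48
  [-49, -3, -15, -44, -49, -14, 44, -39] -> [-39, 44, -14, -49, -44, -15, -3, -49] -> [44, -14, -44] -> [-44, -14, 44] -> [-88, -28, 88] -> [88, -28, -88] -> -28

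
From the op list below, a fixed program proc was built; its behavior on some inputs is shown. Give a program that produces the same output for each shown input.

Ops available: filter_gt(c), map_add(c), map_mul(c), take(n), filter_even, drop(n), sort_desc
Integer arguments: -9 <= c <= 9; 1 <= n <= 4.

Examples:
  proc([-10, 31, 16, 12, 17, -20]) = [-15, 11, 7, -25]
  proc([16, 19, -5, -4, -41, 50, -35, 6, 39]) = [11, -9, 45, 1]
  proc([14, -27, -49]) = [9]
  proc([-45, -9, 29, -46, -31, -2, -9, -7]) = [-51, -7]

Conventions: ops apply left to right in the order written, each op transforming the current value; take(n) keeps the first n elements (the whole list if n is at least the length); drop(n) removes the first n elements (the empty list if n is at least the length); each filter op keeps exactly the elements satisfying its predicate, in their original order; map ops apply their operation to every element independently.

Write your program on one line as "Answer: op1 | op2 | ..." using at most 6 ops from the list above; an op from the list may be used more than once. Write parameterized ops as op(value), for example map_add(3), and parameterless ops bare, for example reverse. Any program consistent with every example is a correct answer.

map_add(7) | map_add(-6) | map_add(-7) | filter_even | map_add(1)

Check, running the answer program on each example:
  [-10, 31, 16, 12, 17, -20] -> [-3, 38, 23, 19, 24, -13] -> [-9, 32, 17, 13, 18, -19] -> [-16, 25, 10, 6, 11, -26] -> [-16, 10, 6, -26] -> [-15, 11, 7, -25]
  [16, 19, -5, -4, -41, 50, -35, 6, 39] -> [23, 26, 2, 3, -34, 57, -28, 13, 46] -> [17, 20, -4, -3, -40, 51, -34, 7, 40] -> [10, 13, -11, -10, -47, 44, -41, 0, 33] -> [10, -10, 44, 0] -> [11, -9, 45, 1]
  [14, -27, -49] -> [21, -20, -42] -> [15, -26, -48] -> [8, -33, -55] -> [8] -> [9]
  [-45, -9, 29, -46, -31, -2, -9, -7] -> [-38, -2, 36, -39, -24, 5, -2, 0] -> [-44, -8, 30, -45, -30, -1, -8, -6] -> [-51, -15, 23, -52, -37, -8, -15, -13] -> [-52, -8] -> [-51, -7]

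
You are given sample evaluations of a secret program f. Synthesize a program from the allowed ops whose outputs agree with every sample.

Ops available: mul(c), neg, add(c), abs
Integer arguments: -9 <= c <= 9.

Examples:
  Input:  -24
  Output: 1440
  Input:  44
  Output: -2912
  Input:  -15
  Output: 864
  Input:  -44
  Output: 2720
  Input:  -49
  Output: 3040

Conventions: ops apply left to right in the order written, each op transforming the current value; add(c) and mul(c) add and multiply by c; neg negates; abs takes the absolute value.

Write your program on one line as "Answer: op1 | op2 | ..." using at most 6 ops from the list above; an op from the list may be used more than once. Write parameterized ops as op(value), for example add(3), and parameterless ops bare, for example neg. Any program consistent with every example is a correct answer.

mul(-8) | add(-6) | neg | add(6) | mul(-8)

Check, running the answer program on each example:
  -24 -> 192 -> 186 -> -186 -> -180 -> 1440
  44 -> -352 -> -358 -> 358 -> 364 -> -2912
  -15 -> 120 -> 114 -> -114 -> -108 -> 864
  -44 -> 352 -> 346 -> -346 -> -340 -> 2720
  -49 -> 392 -> 386 -> -386 -> -380 -> 3040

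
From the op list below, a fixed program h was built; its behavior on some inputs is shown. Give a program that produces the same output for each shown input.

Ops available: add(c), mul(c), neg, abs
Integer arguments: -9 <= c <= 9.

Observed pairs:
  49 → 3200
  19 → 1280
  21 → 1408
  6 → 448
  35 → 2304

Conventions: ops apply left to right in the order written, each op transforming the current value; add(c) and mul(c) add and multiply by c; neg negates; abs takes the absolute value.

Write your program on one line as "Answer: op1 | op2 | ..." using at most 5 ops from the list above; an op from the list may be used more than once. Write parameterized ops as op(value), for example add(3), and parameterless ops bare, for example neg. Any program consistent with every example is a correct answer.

mul(-8) | neg | add(8) | mul(-8) | abs

Check, running the answer program on each example:
  49 -> -392 -> 392 -> 400 -> -3200 -> 3200
  19 -> -152 -> 152 -> 160 -> -1280 -> 1280
  21 -> -168 -> 168 -> 176 -> -1408 -> 1408
  6 -> -48 -> 48 -> 56 -> -448 -> 448
  35 -> -280 -> 280 -> 288 -> -2304 -> 2304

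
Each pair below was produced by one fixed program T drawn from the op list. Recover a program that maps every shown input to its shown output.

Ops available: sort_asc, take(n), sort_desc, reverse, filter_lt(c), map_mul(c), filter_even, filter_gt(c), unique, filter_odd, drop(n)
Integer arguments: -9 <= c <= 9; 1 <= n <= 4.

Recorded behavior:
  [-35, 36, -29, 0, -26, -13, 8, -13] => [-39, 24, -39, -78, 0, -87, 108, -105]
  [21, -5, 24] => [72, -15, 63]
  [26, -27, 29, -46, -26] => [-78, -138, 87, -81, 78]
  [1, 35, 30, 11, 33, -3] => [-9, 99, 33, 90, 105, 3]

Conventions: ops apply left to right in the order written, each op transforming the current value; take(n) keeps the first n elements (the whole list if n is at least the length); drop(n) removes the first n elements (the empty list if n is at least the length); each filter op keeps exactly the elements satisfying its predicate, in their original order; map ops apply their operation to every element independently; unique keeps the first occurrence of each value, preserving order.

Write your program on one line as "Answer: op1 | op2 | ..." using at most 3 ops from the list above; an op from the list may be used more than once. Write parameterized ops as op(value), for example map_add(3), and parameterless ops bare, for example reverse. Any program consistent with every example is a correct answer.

map_mul(3) | reverse

Check, running the answer program on each example:
  [-35, 36, -29, 0, -26, -13, 8, -13] -> [-105, 108, -87, 0, -78, -39, 24, -39] -> [-39, 24, -39, -78, 0, -87, 108, -105]
  [21, -5, 24] -> [63, -15, 72] -> [72, -15, 63]
  [26, -27, 29, -46, -26] -> [78, -81, 87, -138, -78] -> [-78, -138, 87, -81, 78]
  [1, 35, 30, 11, 33, -3] -> [3, 105, 90, 33, 99, -9] -> [-9, 99, 33, 90, 105, 3]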